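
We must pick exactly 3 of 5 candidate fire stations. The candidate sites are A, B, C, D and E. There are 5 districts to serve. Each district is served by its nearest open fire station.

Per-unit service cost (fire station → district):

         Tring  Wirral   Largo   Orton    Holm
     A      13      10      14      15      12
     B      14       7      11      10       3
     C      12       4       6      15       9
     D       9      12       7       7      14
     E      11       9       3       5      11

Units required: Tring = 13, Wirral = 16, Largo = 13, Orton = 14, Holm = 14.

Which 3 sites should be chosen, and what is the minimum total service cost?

Choose B, C and E; total service cost 358.

With exactly 3 open, each district uses its cheapest among the chosen.
{B, C, E}: Tring→E 11·13=143, Wirral→C 4·16=64, Largo→E 3·13=39, Orton→E 5·14=70, Holm→B 3·14=42. Service cost 358.
{B, D, E}: service cost 380
{B, C, D}: service cost 399
Among all 10 size-3 choices, {B, C, E} is lowest.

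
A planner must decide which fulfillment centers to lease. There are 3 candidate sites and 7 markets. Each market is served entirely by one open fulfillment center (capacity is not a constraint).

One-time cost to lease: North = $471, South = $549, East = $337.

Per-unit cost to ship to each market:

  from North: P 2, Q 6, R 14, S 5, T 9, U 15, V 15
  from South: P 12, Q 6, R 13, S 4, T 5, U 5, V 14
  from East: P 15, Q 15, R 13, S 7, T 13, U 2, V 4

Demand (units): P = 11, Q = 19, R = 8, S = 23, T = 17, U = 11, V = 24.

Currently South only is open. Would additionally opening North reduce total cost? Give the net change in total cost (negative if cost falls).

Current service cost with {South}: 918.
Adding North: each market re-picks its cheapest; new service cost 808, saving 110.
Extra fixed cost: 471. Net change = 471 − 110 = 361.
(Totals: 1467 → 1828.)

No — net change +361 (cost rises by 361).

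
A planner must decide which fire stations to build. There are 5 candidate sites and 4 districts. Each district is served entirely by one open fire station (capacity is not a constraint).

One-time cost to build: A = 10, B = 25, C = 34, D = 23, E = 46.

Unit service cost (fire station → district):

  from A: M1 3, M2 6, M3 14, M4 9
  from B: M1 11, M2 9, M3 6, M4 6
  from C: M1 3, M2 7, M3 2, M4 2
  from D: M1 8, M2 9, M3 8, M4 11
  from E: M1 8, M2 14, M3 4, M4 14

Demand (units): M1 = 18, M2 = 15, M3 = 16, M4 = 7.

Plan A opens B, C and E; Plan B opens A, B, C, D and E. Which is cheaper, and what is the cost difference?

Plan A: {B, C, E}: M1→C 3·18=54, M2→C 7·15=105, M3→C 2·16=32, M4→C 2·7=14. Service 205; fixed 105; total 310.
Plan B: {A, B, C, D, E}: M1→A 3·18=54, M2→A 6·15=90, M3→C 2·16=32, M4→C 2·7=14. Service 190; fixed 138; total 328.
Difference: |310 − 328| = 18.

Plan A is cheaper by 18.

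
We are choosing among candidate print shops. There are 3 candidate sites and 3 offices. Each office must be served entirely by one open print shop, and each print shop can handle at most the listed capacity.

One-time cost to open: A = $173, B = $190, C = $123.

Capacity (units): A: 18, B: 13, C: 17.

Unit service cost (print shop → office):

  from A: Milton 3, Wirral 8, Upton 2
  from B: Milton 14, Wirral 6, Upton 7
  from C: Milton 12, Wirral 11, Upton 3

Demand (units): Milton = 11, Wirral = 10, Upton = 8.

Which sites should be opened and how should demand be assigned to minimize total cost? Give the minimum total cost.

Minimum total cost: 524

Open {A, C}: Milton→C 12·11=132, Wirral→A 8·10=80, Upton→A 2·8=16.
Loads: A carries 18/18, C carries 11/17. Service 228; fixed 296; total 524.
Next best feasible plan costs 603.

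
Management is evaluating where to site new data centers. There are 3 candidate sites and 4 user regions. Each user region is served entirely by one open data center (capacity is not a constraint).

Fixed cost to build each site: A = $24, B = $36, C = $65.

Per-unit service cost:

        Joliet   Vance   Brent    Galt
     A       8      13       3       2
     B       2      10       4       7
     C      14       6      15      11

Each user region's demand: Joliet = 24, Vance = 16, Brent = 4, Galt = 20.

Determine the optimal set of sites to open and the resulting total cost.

For any fixed open set, each user region goes to its cheapest open site; total = fixed + service.
{A, B}: Joliet→B 2·24=48, Vance→B 10·16=160, Brent→A 3·4=12, Galt→A 2·20=40. Service 260; fixed 60; total 320.
{A, B, C}: service 196 + fixed 125 = 321
{B}: service 364 + fixed 36 = 400
{A}: service 452 + fixed 24 = 476
No other subset beats 320.

Open A and B; minimum total cost 320.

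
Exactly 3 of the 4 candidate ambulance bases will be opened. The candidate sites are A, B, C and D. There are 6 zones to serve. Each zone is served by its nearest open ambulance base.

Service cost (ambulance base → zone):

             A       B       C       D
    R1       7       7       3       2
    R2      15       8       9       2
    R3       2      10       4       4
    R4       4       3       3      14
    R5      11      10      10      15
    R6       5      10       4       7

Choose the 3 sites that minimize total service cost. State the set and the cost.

With exactly 3 open, each zone uses its cheapest among the chosen.
{A, C, D}: R1→D 2, R2→D 2, R3→A 2, R4→C 3, R5→C 10, R6→C 4. Service cost 23.
{A, B, D}: service cost 24
{B, C, D}: service cost 25
Among all 4 size-3 choices, {A, C, D} is lowest.

Choose A, C and D; total service cost 23.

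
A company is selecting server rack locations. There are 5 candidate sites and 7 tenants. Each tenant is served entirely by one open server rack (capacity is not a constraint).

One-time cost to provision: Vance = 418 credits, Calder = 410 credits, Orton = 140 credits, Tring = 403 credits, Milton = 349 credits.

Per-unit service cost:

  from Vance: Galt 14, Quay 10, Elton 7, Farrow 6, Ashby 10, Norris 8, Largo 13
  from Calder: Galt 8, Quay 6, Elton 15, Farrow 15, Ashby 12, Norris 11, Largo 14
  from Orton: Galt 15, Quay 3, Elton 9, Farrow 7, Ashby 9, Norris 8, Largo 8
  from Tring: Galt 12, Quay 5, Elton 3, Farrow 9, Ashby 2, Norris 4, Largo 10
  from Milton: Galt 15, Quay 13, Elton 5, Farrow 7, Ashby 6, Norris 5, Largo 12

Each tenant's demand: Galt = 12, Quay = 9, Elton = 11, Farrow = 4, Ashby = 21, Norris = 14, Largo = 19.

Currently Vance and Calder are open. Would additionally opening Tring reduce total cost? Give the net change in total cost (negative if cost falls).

Current service cost with {Vance, Calder}: 820.
Adding Tring: each tenant re-picks its cheapest; new service cost 486, saving 334.
Extra fixed cost: 403. Net change = 403 − 334 = 69.
(Totals: 1648 → 1717.)

No — net change +69 (cost rises by 69).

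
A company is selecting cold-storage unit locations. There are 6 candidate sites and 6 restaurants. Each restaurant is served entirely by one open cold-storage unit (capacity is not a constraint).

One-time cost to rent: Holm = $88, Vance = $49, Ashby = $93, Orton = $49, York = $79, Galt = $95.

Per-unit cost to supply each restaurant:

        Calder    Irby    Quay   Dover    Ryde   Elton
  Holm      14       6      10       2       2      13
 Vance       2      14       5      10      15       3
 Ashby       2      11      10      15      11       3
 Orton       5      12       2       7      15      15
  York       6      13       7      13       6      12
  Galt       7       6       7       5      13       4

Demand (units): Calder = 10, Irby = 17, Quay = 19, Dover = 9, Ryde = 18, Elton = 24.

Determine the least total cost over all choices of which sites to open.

Minimum total cost: 472

For any fixed open set, each restaurant goes to its cheapest open site; total = fixed + service.
{Holm, Vance, Orton}: Calder→Vance 2·10=20, Irby→Holm 6·17=102, Quay→Orton 2·19=38, Dover→Holm 2·9=18, Ryde→Holm 2·18=36, Elton→Vance 3·24=72. Service 286; fixed 186; total 472.
{Holm, Vance}: service 343 + fixed 137 = 480
{Holm, Ashby, Orton}: service 286 + fixed 230 = 516
{Holm, Vance, Ashby, Orton, York, Galt}: service 286 + fixed 453 = 739
No other subset beats 472.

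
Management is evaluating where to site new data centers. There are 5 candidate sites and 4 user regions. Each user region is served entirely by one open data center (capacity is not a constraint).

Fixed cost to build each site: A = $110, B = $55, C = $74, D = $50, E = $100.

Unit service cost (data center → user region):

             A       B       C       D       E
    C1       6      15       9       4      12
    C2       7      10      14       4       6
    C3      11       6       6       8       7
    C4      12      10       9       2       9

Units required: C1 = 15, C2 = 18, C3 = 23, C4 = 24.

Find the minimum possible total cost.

Minimum total cost: 414

For any fixed open set, each user region goes to its cheapest open site; total = fixed + service.
{D}: C1→D 4·15=60, C2→D 4·18=72, C3→D 8·23=184, C4→D 2·24=48. Service 364; fixed 50; total 414.
{B, D}: service 318 + fixed 105 = 423
{C, D}: C1→D 4·15=60, C2→D 4·18=72, C3→C 6·23=138, C4→D 2·24=48. Service 318; fixed 124; total 442.
{A, B, C, D, E}: C1→D 4·15=60, C2→D 4·18=72, C3→B 6·23=138, C4→D 2·24=48. Service 318; fixed 389; total 707.
No other subset beats 414.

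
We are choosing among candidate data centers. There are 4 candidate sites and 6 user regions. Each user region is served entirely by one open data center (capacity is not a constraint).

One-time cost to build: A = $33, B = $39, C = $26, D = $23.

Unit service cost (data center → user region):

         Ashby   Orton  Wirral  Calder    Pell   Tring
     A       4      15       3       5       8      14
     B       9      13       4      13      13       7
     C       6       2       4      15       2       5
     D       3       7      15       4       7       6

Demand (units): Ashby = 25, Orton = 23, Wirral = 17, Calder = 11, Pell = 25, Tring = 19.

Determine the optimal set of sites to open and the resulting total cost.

Open C and D; minimum total cost 427.

For any fixed open set, each user region goes to its cheapest open site; total = fixed + service.
{C, D}: Ashby→D 3·25=75, Orton→C 2·23=46, Wirral→C 4·17=68, Calder→D 4·11=44, Pell→C 2·25=50, Tring→C 5·19=95. Service 378; fixed 49; total 427.
{A, C, D}: service 361 + fixed 82 = 443
{A, C}: service 397 + fixed 59 = 456
{A, B, C, D}: service 361 + fixed 121 = 482
(All 15 nonempty subsets were checked; C and D is lowest.)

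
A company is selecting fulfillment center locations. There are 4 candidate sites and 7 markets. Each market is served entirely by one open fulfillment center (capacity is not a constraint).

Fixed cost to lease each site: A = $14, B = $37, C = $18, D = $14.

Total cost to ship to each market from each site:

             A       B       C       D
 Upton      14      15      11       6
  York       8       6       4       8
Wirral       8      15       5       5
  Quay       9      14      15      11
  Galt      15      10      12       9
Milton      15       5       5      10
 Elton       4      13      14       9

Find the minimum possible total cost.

For any fixed open set, each market goes to its cheapest open site; total = fixed + service.
{D}: Upton→D 6, York→D 8, Wirral→D 5, Quay→D 11, Galt→D 9, Milton→D 10, Elton→D 9. Service 58; fixed 14; total 72.
{A, D}: service 51 + fixed 28 = 79
{C, D}: service 49 + fixed 32 = 81
{A, B, C, D}: Upton→D 6, York→C 4, Wirral→C 5, Quay→A 9, Galt→D 9, Milton→B 5, Elton→A 4. Service 42; fixed 83; total 125.
No other subset beats 72.

Minimum total cost: 72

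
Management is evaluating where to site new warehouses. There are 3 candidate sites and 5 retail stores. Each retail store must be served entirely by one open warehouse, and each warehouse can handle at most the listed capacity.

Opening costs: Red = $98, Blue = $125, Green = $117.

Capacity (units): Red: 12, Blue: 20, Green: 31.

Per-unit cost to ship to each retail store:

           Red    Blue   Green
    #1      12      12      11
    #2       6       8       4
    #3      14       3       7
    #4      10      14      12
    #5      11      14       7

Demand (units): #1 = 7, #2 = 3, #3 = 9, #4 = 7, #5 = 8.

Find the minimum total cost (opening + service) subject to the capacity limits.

Minimum total cost: 493

Open {Red, Green}: #1→Green 11·7=77, #2→Green 4·3=12, #3→Green 7·9=63, #4→Red 10·7=70, #5→Green 7·8=56.
Loads: Red carries 7/12, Green carries 27/31. Service 278; fixed 215; total 493.
Next best feasible plan costs 498.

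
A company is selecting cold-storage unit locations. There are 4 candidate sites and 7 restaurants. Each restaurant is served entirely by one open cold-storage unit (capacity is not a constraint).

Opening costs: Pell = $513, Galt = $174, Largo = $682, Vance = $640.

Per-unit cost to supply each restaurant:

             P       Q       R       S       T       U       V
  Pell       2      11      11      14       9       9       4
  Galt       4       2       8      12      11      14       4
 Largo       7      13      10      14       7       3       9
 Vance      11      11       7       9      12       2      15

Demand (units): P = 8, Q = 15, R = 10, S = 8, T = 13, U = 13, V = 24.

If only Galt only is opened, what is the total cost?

Each restaurant is assigned to its cheapest site among the open ones.
{Galt}: P→Galt 4·8=32, Q→Galt 2·15=30, R→Galt 8·10=80, S→Galt 12·8=96, T→Galt 11·13=143, U→Galt 14·13=182, V→Galt 4·24=96. Service 659; fixed 174; total 833.

Total cost: 833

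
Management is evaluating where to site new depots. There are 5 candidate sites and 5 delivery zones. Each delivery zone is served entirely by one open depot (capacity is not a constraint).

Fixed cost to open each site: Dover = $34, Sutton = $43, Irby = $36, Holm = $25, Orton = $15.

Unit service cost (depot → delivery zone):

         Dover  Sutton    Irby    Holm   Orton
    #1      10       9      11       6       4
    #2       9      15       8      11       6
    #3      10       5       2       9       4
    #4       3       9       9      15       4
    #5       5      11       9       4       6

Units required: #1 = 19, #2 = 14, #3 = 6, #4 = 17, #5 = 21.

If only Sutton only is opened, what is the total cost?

Each delivery zone is assigned to its cheapest site among the open ones.
{Sutton}: #1→Sutton 9·19=171, #2→Sutton 15·14=210, #3→Sutton 5·6=30, #4→Sutton 9·17=153, #5→Sutton 11·21=231. Service 795; fixed 43; total 838.

Total cost: 838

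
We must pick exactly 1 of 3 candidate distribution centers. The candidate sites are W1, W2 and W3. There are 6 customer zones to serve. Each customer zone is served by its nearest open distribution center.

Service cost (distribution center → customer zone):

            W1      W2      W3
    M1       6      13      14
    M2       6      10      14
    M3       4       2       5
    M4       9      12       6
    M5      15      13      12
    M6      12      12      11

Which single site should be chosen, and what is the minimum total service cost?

Choose W1 only; total service cost 52.

With exactly 1 open, each customer zone uses its cheapest among the chosen.
{W1}: M1→W1 6, M2→W1 6, M3→W1 4, M4→W1 9, M5→W1 15, M6→W1 12. Service cost 52.
{W2}: service cost 62
{W3}: service cost 62
Among all 3 size-1 choices, {W1} is lowest.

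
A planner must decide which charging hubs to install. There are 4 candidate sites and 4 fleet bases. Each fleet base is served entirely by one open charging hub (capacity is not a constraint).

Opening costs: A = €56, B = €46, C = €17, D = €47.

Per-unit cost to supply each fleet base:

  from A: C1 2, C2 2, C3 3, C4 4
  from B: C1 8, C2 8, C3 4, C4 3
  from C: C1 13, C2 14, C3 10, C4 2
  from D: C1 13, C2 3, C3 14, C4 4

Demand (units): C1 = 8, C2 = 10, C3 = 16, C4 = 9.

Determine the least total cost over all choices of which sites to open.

For any fixed open set, each fleet base goes to its cheapest open site; total = fixed + service.
{A, C}: C1→A 2·8=16, C2→A 2·10=20, C3→A 3·16=48, C4→C 2·9=18. Service 102; fixed 73; total 175.
{A}: service 120 + fixed 56 = 176
{A, B}: service 111 + fixed 102 = 213
{A, B, C, D}: service 102 + fixed 166 = 268
(All 15 nonempty subsets were checked; A and C is lowest.)

Minimum total cost: 175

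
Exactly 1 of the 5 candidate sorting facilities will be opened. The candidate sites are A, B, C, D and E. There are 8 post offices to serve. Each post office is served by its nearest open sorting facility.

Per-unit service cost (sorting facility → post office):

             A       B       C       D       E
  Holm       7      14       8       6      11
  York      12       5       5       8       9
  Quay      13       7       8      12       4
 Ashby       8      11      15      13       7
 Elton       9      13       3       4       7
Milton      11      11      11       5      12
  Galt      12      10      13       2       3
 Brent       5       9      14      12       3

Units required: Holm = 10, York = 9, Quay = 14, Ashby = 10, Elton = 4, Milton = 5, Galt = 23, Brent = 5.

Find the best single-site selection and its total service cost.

Choose E only; total service cost 489.

With exactly 1 open, each post office uses its cheapest among the chosen.
{E}: Holm→E 11·10=110, York→E 9·9=81, Quay→E 4·14=56, Ashby→E 7·10=70, Elton→E 7·4=28, Milton→E 12·5=60, Galt→E 3·23=69, Brent→E 3·5=15. Service cost 489.
{D}: service cost 577
{B}: service cost 775
Among all 5 size-1 choices, {E} is lowest.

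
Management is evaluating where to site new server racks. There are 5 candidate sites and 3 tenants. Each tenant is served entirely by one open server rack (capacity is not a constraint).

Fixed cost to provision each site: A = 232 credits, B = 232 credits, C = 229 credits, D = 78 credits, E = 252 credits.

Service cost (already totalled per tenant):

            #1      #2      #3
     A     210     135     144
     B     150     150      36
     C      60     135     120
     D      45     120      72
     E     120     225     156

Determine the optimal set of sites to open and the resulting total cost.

For any fixed open set, each tenant goes to its cheapest open site; total = fixed + service.
{D}: #1→D 45, #2→D 120, #3→D 72. Service 237; fixed 78; total 315.
{B, D}: service 201 + fixed 310 = 511
{C}: service 315 + fixed 229 = 544
{A, B, C, D, E}: service 201 + fixed 1023 = 1224
No other subset beats 315.

Open D only; minimum total cost 315.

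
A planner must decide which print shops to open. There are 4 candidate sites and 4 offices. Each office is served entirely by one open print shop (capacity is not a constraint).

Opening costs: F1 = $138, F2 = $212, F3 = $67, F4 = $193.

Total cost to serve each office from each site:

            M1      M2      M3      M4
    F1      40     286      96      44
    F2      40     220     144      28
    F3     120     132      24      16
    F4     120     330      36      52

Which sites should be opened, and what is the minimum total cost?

For any fixed open set, each office goes to its cheapest open site; total = fixed + service.
{F3}: M1→F3 120, M2→F3 132, M3→F3 24, M4→F3 16. Service 292; fixed 67; total 359.
{F1, F3}: service 212 + fixed 205 = 417
{F2, F3}: service 212 + fixed 279 = 491
{F1, F2, F3, F4}: M1→F1 40, M2→F3 132, M3→F3 24, M4→F3 16. Service 212; fixed 610; total 822.
No other subset beats 359.

Open F3 only; minimum total cost 359.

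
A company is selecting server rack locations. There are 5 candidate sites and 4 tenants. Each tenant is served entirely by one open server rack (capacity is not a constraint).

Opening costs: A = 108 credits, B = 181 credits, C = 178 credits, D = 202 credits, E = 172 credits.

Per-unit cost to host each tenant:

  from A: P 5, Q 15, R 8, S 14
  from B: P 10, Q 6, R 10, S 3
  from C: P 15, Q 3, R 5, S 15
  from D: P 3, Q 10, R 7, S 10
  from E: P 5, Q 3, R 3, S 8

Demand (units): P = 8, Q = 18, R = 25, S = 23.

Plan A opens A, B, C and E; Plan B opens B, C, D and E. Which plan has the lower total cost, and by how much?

Plan A: {A, B, C, E}: P→A 5·8=40, Q→C 3·18=54, R→E 3·25=75, S→B 3·23=69. Service 238; fixed 639; total 877.
Plan B: {B, C, D, E}: P→D 3·8=24, Q→C 3·18=54, R→E 3·25=75, S→B 3·23=69. Service 222; fixed 733; total 955.
Difference: |877 − 955| = 78.

Plan A is cheaper by 78.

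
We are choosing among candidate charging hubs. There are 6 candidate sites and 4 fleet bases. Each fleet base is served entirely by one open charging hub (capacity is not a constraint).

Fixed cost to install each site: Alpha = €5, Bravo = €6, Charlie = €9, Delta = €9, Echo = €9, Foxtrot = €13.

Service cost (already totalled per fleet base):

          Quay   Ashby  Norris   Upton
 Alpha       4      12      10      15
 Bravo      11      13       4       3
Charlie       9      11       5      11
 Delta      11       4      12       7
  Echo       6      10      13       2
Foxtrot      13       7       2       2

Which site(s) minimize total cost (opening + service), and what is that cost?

For any fixed open set, each fleet base goes to its cheapest open site; total = fixed + service.
{Alpha, Foxtrot}: Quay→Alpha 4, Ashby→Foxtrot 7, Norris→Foxtrot 2, Upton→Foxtrot 2. Service 15; fixed 18; total 33.
{Alpha, Bravo}: service 23 + fixed 11 = 34
{Alpha, Bravo, Delta}: Quay→Alpha 4, Ashby→Delta 4, Norris→Bravo 4, Upton→Bravo 3. Service 15; fixed 20; total 35.
{Alpha, Bravo, Charlie, Delta, Echo, Foxtrot}: service 12 + fixed 51 = 63
No other subset beats 33.

Open Alpha and Foxtrot; minimum total cost 33.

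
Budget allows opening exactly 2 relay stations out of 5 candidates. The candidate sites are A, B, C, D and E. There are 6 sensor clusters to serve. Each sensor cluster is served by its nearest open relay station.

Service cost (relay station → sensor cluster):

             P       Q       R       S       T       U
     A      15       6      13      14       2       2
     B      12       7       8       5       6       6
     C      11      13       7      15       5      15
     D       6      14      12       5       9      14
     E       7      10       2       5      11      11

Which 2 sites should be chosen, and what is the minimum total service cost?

Choose A and E; total service cost 24.

With exactly 2 open, each sensor cluster uses its cheapest among the chosen.
{A, E}: P→E 7, Q→A 6, R→E 2, S→E 5, T→A 2, U→A 2. Service cost 24.
{A, D}: service cost 33
{B, E}: service cost 33
Among all 10 size-2 choices, {A, E} is lowest.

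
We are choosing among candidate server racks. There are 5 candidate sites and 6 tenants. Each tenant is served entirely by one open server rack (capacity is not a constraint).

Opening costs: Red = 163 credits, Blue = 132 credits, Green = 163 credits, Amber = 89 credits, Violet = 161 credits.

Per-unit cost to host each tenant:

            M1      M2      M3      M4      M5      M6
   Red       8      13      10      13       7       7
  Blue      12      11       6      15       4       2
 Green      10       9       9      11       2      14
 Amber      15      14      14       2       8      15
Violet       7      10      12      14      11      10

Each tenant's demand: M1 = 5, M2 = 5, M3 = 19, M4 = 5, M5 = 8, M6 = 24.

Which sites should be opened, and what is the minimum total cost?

For any fixed open set, each tenant goes to its cheapest open site; total = fixed + service.
{Blue}: M1→Blue 12·5=60, M2→Blue 11·5=55, M3→Blue 6·19=114, M4→Blue 15·5=75, M5→Blue 4·8=32, M6→Blue 2·24=48. Service 384; fixed 132; total 516.
{Blue, Amber}: M1→Blue 12·5=60, M2→Blue 11·5=55, M3→Blue 6·19=114, M4→Amber 2·5=10, M5→Blue 4·8=32, M6→Blue 2·24=48. Service 319; fixed 221; total 540.
{Blue, Green}: service 328 + fixed 295 = 623
{Red, Blue, Green, Amber, Violet}: M1→Violet 7·5=35, M2→Green 9·5=45, M3→Blue 6·19=114, M4→Amber 2·5=10, M5→Green 2·8=16, M6→Blue 2·24=48. Service 268; fixed 708; total 976.
No other subset beats 516.

Open Blue only; minimum total cost 516.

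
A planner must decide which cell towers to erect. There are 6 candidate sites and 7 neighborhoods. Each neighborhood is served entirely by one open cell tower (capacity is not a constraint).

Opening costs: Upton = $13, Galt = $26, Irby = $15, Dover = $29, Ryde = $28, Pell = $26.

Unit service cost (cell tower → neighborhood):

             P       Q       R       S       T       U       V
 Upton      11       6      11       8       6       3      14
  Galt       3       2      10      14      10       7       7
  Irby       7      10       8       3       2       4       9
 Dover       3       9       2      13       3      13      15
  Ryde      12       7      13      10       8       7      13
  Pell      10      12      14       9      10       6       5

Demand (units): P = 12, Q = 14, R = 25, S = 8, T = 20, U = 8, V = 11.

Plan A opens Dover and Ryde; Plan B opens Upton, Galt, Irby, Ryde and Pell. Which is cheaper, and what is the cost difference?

Plan B is cheaper by 65.

Plan A: {Dover, Ryde}: P→Dover 3·12=36, Q→Ryde 7·14=98, R→Dover 2·25=50, S→Ryde 10·8=80, T→Dover 3·20=60, U→Ryde 7·8=56, V→Ryde 13·11=143. Service 523; fixed 57; total 580.
Plan B: {Upton, Galt, Irby, Ryde, Pell}: P→Galt 3·12=36, Q→Galt 2·14=28, R→Irby 8·25=200, S→Irby 3·8=24, T→Irby 2·20=40, U→Upton 3·8=24, V→Pell 5·11=55. Service 407; fixed 108; total 515.
Difference: |580 − 515| = 65.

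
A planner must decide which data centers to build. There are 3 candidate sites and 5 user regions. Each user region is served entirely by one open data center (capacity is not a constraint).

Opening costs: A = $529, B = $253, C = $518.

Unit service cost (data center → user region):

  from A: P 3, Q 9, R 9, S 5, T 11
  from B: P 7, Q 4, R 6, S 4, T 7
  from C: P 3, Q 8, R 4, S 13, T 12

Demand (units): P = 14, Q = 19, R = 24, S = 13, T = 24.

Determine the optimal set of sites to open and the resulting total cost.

Open B only; minimum total cost 791.

For any fixed open set, each user region goes to its cheapest open site; total = fixed + service.
{B}: P→B 7·14=98, Q→B 4·19=76, R→B 6·24=144, S→B 4·13=52, T→B 7·24=168. Service 538; fixed 253; total 791.
{B, C}: service 434 + fixed 771 = 1205
{A, B}: service 482 + fixed 782 = 1264
{A, B, C}: P→A 3·14=42, Q→B 4·19=76, R→C 4·24=96, S→B 4·13=52, T→B 7·24=168. Service 434; fixed 1300; total 1734.
(All 7 nonempty subsets were checked; B only is lowest.)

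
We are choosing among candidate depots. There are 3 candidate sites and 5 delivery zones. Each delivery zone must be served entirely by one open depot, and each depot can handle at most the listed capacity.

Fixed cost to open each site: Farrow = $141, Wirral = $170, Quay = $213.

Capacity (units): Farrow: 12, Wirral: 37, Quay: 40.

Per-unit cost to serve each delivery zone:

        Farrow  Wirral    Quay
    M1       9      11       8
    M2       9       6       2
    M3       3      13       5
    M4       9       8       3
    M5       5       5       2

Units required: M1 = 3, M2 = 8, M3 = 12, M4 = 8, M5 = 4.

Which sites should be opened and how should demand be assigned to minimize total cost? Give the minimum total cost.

Open {Quay}: M1→Quay 8·3=24, M2→Quay 2·8=16, M3→Quay 5·12=60, M4→Quay 3·8=24, M5→Quay 2·4=8.
Loads: Quay carries 35/40. Service 132; fixed 213; total 345.
Next best feasible plan costs 462.

Minimum total cost: 345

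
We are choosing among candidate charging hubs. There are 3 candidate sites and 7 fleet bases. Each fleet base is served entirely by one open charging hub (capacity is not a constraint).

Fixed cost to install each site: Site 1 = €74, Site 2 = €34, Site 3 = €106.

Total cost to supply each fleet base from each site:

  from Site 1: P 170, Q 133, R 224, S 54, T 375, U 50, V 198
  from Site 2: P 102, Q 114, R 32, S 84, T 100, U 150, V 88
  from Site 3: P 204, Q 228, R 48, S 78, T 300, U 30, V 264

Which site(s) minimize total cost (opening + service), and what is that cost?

Open Site 1 and Site 2; minimum total cost 648.

For any fixed open set, each fleet base goes to its cheapest open site; total = fixed + service.
{Site 1, Site 2}: P→Site 2 102, Q→Site 2 114, R→Site 2 32, S→Site 1 54, T→Site 2 100, U→Site 1 50, V→Site 2 88. Service 540; fixed 108; total 648.
{Site 2, Site 3}: P→Site 2 102, Q→Site 2 114, R→Site 2 32, S→Site 3 78, T→Site 2 100, U→Site 3 30, V→Site 2 88. Service 544; fixed 140; total 684.
{Site 2}: P→Site 2 102, Q→Site 2 114, R→Site 2 32, S→Site 2 84, T→Site 2 100, U→Site 2 150, V→Site 2 88. Service 670; fixed 34; total 704.
{Site 1, Site 2, Site 3}: P→Site 2 102, Q→Site 2 114, R→Site 2 32, S→Site 1 54, T→Site 2 100, U→Site 3 30, V→Site 2 88. Service 520; fixed 214; total 734.
No other subset beats 648.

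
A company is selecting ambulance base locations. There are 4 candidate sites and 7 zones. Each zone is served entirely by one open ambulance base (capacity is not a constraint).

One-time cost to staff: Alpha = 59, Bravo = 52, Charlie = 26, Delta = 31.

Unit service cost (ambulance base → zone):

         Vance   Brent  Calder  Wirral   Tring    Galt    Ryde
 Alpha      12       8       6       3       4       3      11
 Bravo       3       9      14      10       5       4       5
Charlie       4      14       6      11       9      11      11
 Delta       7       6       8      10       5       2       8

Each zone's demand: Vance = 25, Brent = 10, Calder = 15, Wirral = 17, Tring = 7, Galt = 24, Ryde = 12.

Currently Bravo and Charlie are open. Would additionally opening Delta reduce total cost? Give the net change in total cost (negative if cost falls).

Current service cost with {Bravo, Charlie}: 616.
Adding Delta: each zone re-picks its cheapest; new service cost 538, saving 78.
Extra fixed cost: 31. Net change = 31 − 78 = -47.
(Totals: 694 → 647.)

Yes — net change −47 (cost falls by 47).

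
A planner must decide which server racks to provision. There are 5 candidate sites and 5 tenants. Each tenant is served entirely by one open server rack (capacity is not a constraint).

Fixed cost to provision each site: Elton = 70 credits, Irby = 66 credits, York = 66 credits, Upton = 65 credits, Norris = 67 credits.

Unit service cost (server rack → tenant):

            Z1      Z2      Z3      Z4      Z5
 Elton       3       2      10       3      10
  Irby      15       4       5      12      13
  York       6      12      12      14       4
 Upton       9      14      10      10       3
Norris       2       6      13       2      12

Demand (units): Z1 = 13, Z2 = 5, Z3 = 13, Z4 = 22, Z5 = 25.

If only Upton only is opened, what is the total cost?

Total cost: 677

Each tenant is assigned to its cheapest site among the open ones.
{Upton}: Z1→Upton 9·13=117, Z2→Upton 14·5=70, Z3→Upton 10·13=130, Z4→Upton 10·22=220, Z5→Upton 3·25=75. Service 612; fixed 65; total 677.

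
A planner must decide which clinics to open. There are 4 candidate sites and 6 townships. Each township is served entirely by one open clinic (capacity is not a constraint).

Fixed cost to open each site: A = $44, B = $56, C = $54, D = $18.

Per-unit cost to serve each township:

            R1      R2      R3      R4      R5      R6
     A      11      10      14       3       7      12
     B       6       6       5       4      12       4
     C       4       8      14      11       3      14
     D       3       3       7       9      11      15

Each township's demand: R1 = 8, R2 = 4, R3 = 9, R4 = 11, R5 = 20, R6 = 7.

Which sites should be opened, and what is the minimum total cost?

For any fixed open set, each township goes to its cheapest open site; total = fixed + service.
{B, C, D}: R1→D 3·8=24, R2→D 3·4=12, R3→B 5·9=45, R4→B 4·11=44, R5→C 3·20=60, R6→B 4·7=28. Service 213; fixed 128; total 341.
{B, C}: R1→C 4·8=32, R2→B 6·4=24, R3→B 5·9=45, R4→B 4·11=44, R5→C 3·20=60, R6→B 4·7=28. Service 233; fixed 110; total 343.
{A, B, C, D}: service 202 + fixed 172 = 374
{D}: R1→D 3·8=24, R2→D 3·4=12, R3→D 7·9=63, R4→D 9·11=99, R5→D 11·20=220, R6→D 15·7=105. Service 523; fixed 18; total 541.
No other subset beats 341.

Open B, C and D; minimum total cost 341.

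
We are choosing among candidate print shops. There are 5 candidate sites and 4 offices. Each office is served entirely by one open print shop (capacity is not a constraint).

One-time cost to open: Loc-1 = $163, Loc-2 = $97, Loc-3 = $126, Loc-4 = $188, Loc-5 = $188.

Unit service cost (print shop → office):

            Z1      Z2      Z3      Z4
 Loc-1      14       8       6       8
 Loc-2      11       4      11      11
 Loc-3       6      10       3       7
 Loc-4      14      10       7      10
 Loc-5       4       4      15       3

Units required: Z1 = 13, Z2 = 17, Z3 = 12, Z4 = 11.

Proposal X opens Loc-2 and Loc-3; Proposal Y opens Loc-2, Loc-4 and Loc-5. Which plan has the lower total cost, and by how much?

Proposal X: {Loc-2, Loc-3}: Z1→Loc-3 6·13=78, Z2→Loc-2 4·17=68, Z3→Loc-3 3·12=36, Z4→Loc-3 7·11=77. Service 259; fixed 223; total 482.
Proposal Y: {Loc-2, Loc-4, Loc-5}: Z1→Loc-5 4·13=52, Z2→Loc-2 4·17=68, Z3→Loc-4 7·12=84, Z4→Loc-5 3·11=33. Service 237; fixed 473; total 710.
Difference: |482 − 710| = 228.

Proposal X is cheaper by 228.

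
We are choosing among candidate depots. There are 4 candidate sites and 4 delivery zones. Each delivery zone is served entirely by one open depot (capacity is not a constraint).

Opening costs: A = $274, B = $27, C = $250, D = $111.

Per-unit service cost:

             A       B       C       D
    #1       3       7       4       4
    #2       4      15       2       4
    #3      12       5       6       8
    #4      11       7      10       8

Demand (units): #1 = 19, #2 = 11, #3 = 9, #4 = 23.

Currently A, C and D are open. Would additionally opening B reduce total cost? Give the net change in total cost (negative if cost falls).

Current service cost with {A, C, D}: 317.
Adding B: each delivery zone re-picks its cheapest; new service cost 285, saving 32.
Extra fixed cost: 27. Net change = 27 − 32 = -5.
(Totals: 952 → 947.)

Yes — net change −5 (cost falls by 5).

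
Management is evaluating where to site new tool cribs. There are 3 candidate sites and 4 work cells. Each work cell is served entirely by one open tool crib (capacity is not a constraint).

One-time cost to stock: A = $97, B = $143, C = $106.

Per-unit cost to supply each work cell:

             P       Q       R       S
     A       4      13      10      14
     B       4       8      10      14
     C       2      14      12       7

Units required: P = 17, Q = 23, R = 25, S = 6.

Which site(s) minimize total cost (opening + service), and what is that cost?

Open B only; minimum total cost 729.

For any fixed open set, each work cell goes to its cheapest open site; total = fixed + service.
{B}: P→B 4·17=68, Q→B 8·23=184, R→B 10·25=250, S→B 14·6=84. Service 586; fixed 143; total 729.
{B, C}: service 510 + fixed 249 = 759
{A}: P→A 4·17=68, Q→A 13·23=299, R→A 10·25=250, S→A 14·6=84. Service 701; fixed 97; total 798.
{A, B, C}: service 510 + fixed 346 = 856
(All 7 nonempty subsets were checked; B only is lowest.)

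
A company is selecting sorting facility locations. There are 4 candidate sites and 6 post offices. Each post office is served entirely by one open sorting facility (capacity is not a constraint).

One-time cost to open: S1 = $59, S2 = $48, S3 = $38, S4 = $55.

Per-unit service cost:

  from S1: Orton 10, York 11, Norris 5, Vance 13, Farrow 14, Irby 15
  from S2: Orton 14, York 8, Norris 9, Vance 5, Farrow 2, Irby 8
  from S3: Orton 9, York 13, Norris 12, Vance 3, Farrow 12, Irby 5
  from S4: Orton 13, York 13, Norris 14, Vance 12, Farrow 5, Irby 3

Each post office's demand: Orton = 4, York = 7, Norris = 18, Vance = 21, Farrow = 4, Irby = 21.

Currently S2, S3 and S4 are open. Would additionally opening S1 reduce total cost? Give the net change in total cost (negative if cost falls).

Yes — net change −13 (cost falls by 13).

Current service cost with {S2, S3, S4}: 388.
Adding S1: each post office re-picks its cheapest; new service cost 316, saving 72.
Extra fixed cost: 59. Net change = 59 − 72 = -13.
(Totals: 529 → 516.)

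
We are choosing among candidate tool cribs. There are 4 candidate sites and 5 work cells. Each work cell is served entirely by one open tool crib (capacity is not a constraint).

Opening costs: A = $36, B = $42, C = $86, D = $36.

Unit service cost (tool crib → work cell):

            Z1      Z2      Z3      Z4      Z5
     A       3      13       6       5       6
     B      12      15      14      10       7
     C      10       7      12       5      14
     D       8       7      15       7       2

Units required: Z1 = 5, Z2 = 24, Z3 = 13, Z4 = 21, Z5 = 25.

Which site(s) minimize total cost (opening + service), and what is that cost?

Open A and D; minimum total cost 488.

For any fixed open set, each work cell goes to its cheapest open site; total = fixed + service.
{A, D}: Z1→A 3·5=15, Z2→D 7·24=168, Z3→A 6·13=78, Z4→A 5·21=105, Z5→D 2·25=50. Service 416; fixed 72; total 488.
{A, B, D}: service 416 + fixed 114 = 530
{A, C, D}: service 416 + fixed 158 = 574
{A, B, C, D}: service 416 + fixed 200 = 616
No other subset beats 488.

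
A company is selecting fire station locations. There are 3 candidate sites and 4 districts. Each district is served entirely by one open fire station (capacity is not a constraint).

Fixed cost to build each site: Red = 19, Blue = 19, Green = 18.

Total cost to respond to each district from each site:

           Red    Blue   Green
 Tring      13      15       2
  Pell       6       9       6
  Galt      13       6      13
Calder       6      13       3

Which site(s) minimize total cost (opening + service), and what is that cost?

For any fixed open set, each district goes to its cheapest open site; total = fixed + service.
{Green}: Tring→Green 2, Pell→Green 6, Galt→Green 13, Calder→Green 3. Service 24; fixed 18; total 42.
{Blue, Green}: service 17 + fixed 37 = 54
{Red}: service 38 + fixed 19 = 57
{Red, Blue, Green}: Tring→Green 2, Pell→Red 6, Galt→Blue 6, Calder→Green 3. Service 17; fixed 56; total 73.
No other subset beats 42.

Open Green only; minimum total cost 42.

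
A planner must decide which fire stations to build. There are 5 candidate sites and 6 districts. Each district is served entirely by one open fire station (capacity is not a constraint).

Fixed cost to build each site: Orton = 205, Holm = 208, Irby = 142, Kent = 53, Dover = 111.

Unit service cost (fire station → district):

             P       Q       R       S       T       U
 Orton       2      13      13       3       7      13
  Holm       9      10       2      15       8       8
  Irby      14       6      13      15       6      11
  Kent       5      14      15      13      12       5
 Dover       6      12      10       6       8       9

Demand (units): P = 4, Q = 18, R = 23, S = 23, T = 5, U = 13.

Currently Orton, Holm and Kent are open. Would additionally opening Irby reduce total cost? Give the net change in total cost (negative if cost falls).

No — net change +65 (cost rises by 65).

Current service cost with {Orton, Holm, Kent}: 403.
Adding Irby: each district re-picks its cheapest; new service cost 326, saving 77.
Extra fixed cost: 142. Net change = 142 − 77 = 65.
(Totals: 869 → 934.)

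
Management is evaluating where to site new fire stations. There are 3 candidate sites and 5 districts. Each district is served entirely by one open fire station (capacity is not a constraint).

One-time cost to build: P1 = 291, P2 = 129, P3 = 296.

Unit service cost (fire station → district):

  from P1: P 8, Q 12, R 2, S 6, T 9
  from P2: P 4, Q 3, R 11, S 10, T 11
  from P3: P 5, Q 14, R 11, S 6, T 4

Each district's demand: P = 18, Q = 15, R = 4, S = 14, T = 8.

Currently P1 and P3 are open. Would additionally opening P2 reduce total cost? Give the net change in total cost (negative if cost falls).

Yes — net change −24 (cost falls by 24).

Current service cost with {P1, P3}: 394.
Adding P2: each district re-picks its cheapest; new service cost 241, saving 153.
Extra fixed cost: 129. Net change = 129 − 153 = -24.
(Totals: 981 → 957.)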